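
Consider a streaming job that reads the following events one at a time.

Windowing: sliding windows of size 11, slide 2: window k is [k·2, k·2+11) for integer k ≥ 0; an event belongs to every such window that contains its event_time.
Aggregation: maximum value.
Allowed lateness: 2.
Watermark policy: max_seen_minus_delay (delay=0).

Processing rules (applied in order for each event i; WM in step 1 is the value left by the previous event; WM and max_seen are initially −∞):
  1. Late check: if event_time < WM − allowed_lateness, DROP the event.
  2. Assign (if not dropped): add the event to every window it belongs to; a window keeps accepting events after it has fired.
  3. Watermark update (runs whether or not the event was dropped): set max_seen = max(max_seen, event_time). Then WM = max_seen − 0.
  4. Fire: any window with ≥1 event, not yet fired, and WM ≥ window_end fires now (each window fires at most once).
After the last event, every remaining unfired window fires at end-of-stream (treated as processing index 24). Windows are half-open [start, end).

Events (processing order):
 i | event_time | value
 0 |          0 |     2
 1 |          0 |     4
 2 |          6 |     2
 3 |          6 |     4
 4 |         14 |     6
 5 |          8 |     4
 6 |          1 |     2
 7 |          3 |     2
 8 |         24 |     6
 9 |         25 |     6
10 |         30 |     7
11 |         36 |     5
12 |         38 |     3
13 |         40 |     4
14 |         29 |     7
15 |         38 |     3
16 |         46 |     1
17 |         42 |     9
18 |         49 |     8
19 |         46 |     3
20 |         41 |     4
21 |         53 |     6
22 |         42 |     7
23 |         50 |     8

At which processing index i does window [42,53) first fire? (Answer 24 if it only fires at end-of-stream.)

i=0 t=0 v=2: → [0,11); WM=0
i=1 t=0 v=4: → [0,11); WM=0
i=2 t=6 v=2: → [6,17),[4,15),[2,13),[0,11); WM=6
i=3 t=6 v=4: → [6,17),[4,15),[2,13),[0,11); WM=6
i=4 t=14 v=6: → [14,25),[12,23),[10,21),[8,19),[6,17),[4,15); WM=14; [0,11) fires=4 [2,13) fires=4
i=5 t=8 v=4: DROP (t<14-2); WM=14
i=6 t=1 v=2: DROP (t<14-2); WM=14
i=7 t=3 v=2: DROP (t<14-2); WM=14
i=8 t=24 v=6: → [24,35),[22,33),[20,31),[18,29),[16,27),[14,25); WM=24; [4,15) fires=6 [6,17) fires=6 [8,19) fires=6 [10,21) fires=6 [12,23) fires=6
i=9 t=25 v=6: → [24,35),[22,33),[20,31),[18,29),[16,27); WM=25; [14,25) fires=6
i=10 t=30 v=7: → [30,41),[28,39),[26,37),[24,35),[22,33),[20,31); WM=30; [16,27) fires=6 [18,29) fires=6
i=11 t=36 v=5: → [36,47),[34,45),[32,43),[30,41),[28,39),[26,37); WM=36; [20,31) fires=7 [22,33) fires=7 [24,35) fires=7
i=12 t=38 v=3: → [38,49),[36,47),[34,45),[32,43),[30,41),[28,39); WM=38; [26,37) fires=7
i=13 t=40 v=4: → [40,51),[38,49),[36,47),[34,45),[32,43),[30,41); WM=40; [28,39) fires=7
i=14 t=29 v=7: DROP (t<40-2); WM=40
i=15 t=38 v=3: → [38,49),[36,47),[34,45),[32,43),[30,41),[28,39); WM=40
i=16 t=46 v=1: → [46,57),[44,55),[42,53),[40,51),[38,49),[36,47); WM=46; [30,41) fires=7 [32,43) fires=5 [34,45) fires=5
i=17 t=42 v=9: DROP (t<46-2); WM=46
i=18 t=49 v=8: → [48,59),[46,57),[44,55),[42,53),[40,51); WM=49; [36,47) fires=5 [38,49) fires=4
i=19 t=46 v=3: DROP (t<49-2); WM=49
i=20 t=41 v=4: DROP (t<49-2); WM=49
i=21 t=53 v=6: → [52,63),[50,61),[48,59),[46,57),[44,55); WM=53; [40,51) fires=8 [42,53) fires=8
i=22 t=42 v=7: DROP (t<53-2); WM=53
i=23 t=50 v=8: DROP (t<53-2); WM=53

21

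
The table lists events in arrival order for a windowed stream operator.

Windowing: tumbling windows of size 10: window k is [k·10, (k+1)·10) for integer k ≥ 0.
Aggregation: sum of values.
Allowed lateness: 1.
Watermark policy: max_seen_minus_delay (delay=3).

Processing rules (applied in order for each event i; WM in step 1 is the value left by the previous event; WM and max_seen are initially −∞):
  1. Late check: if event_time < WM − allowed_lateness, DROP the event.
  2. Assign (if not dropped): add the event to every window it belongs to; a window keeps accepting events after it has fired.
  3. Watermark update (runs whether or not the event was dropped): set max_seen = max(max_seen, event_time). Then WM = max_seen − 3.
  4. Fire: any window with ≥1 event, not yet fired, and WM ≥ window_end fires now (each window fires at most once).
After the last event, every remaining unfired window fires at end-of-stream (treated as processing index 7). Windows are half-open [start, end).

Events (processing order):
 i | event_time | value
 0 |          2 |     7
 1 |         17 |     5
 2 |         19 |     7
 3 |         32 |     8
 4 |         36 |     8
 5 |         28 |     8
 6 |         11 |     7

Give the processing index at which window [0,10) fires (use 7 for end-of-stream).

1

i=0 t=2 v=7: → [0,10); WM=-1
i=1 t=17 v=5: → [10,20); WM=14; [0,10) fires=7
i=2 t=19 v=7: → [10,20); WM=16
i=3 t=32 v=8: → [30,40); WM=29; [10,20) fires=12
i=4 t=36 v=8: → [30,40); WM=33
i=5 t=28 v=8: DROP (t<33-1); WM=33
i=6 t=11 v=7: DROP (t<33-1); WM=33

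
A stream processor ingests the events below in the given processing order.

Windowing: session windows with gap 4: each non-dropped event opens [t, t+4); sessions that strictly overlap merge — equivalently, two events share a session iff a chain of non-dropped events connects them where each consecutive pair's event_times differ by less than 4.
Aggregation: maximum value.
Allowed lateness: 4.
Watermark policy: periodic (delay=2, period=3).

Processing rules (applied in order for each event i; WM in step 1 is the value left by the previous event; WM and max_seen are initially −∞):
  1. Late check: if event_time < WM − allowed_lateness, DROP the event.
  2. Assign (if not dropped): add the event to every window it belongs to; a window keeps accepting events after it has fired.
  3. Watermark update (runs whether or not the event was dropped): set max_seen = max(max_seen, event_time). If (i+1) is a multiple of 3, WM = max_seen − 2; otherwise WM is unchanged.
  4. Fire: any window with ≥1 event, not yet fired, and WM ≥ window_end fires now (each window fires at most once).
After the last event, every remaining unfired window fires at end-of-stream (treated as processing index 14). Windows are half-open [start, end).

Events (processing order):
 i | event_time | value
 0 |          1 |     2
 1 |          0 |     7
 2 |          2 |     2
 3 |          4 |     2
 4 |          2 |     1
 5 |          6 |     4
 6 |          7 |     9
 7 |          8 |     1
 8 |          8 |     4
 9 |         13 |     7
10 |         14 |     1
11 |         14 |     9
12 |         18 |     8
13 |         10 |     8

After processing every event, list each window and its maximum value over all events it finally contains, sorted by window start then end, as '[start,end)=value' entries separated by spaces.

[0,18)=9 [18,22)=8

i=0 t=1 v=2: → [1,5); WM=−∞
i=1 t=0 v=7: → [0,5); WM=−∞
i=2 t=2 v=2: → [0,6); WM=0
i=3 t=4 v=2: → [0,8); WM=0
i=4 t=2 v=1: → [0,8); WM=0
i=5 t=6 v=4: → [0,10); WM=4
i=6 t=7 v=9: → [0,11); WM=4
i=7 t=8 v=1: → [0,12); WM=4
i=8 t=8 v=4: → [0,12); WM=6
i=9 t=13 v=7: → [13,17); WM=6
i=10 t=14 v=1: → [13,18); WM=6
i=11 t=14 v=9: → [13,18); WM=12
i=12 t=18 v=8: → [18,22); WM=12
i=13 t=10 v=8: → [0,18); WM=12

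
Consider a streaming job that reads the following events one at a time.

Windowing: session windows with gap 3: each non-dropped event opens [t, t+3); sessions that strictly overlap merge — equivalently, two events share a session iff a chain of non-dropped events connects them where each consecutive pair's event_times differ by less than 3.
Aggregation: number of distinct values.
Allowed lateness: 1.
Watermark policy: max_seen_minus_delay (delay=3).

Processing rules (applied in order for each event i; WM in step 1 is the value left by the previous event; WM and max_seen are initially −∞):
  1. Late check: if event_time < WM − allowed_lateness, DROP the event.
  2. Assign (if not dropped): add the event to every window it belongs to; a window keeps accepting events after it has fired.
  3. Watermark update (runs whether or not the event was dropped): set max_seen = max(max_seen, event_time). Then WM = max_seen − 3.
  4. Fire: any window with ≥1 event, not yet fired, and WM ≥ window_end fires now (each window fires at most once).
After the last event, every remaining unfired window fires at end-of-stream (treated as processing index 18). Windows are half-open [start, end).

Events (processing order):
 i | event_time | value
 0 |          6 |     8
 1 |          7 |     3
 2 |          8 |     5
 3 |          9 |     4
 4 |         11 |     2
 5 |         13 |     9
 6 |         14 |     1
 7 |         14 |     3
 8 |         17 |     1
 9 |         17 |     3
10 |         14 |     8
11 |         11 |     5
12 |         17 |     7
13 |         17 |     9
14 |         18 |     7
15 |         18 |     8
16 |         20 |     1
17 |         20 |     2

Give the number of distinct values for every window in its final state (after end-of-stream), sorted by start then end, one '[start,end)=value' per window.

i=0 t=6 v=8: → [6,9); WM=3
i=1 t=7 v=3: → [6,10); WM=4
i=2 t=8 v=5: → [6,11); WM=5
i=3 t=9 v=4: → [6,12); WM=6
i=4 t=11 v=2: → [6,14); WM=8
i=5 t=13 v=9: → [6,16); WM=10
i=6 t=14 v=1: → [6,17); WM=11
i=7 t=14 v=3: → [6,17); WM=11
i=8 t=17 v=1: → [17,20); WM=14
i=9 t=17 v=3: → [17,20); WM=14
i=10 t=14 v=8: → [6,17); WM=14
i=11 t=11 v=5: DROP (t<14-1); WM=14
i=12 t=17 v=7: → [17,20); WM=14
i=13 t=17 v=9: → [17,20); WM=14
i=14 t=18 v=7: → [17,21); WM=15
i=15 t=18 v=8: → [17,21); WM=15
i=16 t=20 v=1: → [17,23); WM=17
i=17 t=20 v=2: → [17,23); WM=17

[6,17)=7 [17,23)=6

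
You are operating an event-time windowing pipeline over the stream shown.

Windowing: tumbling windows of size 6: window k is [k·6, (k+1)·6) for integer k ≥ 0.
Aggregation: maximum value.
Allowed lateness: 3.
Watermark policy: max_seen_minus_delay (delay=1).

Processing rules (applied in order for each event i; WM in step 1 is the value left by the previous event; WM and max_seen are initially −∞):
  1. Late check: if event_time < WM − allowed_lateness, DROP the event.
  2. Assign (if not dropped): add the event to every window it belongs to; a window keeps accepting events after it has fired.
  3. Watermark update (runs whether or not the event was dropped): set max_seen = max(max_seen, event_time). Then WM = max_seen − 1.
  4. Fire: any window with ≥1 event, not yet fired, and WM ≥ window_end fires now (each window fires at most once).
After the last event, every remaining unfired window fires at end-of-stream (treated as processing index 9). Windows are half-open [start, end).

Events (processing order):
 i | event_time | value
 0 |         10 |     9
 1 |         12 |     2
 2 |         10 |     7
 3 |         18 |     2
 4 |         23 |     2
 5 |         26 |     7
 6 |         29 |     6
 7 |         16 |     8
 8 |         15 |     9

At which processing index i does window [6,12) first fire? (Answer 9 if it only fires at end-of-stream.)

3

i=0 t=10 v=9: → [6,12); WM=9
i=1 t=12 v=2: → [12,18); WM=11
i=2 t=10 v=7: → [6,12); WM=11
i=3 t=18 v=2: → [18,24); WM=17; [6,12) fires=9
i=4 t=23 v=2: → [18,24); WM=22; [12,18) fires=2
i=5 t=26 v=7: → [24,30); WM=25; [18,24) fires=2
i=6 t=29 v=6: → [24,30); WM=28
i=7 t=16 v=8: DROP (t<28-3); WM=28
i=8 t=15 v=9: DROP (t<28-3); WM=28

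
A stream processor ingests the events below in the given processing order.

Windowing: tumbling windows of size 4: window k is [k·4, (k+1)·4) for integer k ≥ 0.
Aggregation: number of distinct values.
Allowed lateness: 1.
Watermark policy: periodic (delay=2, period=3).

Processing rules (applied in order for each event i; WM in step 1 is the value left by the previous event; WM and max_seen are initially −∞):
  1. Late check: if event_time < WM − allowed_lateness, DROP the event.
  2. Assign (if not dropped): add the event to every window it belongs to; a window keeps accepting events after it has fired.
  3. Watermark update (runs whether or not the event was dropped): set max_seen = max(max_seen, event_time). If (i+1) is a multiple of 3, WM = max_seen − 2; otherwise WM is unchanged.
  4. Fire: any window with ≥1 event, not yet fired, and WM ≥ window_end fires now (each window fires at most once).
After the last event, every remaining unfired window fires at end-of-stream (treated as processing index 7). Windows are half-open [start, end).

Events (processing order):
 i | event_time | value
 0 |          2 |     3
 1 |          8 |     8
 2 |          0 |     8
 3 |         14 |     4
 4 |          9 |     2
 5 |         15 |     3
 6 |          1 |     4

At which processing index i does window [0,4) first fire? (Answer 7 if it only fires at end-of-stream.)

i=0 t=2 v=3: → [0,4); WM=−∞
i=1 t=8 v=8: → [8,12); WM=−∞
i=2 t=0 v=8: → [0,4); WM=6; [0,4) fires=2
i=3 t=14 v=4: → [12,16); WM=6
i=4 t=9 v=2: → [8,12); WM=6
i=5 t=15 v=3: → [12,16); WM=13; [8,12) fires=2
i=6 t=1 v=4: DROP (t<13-1); WM=13

2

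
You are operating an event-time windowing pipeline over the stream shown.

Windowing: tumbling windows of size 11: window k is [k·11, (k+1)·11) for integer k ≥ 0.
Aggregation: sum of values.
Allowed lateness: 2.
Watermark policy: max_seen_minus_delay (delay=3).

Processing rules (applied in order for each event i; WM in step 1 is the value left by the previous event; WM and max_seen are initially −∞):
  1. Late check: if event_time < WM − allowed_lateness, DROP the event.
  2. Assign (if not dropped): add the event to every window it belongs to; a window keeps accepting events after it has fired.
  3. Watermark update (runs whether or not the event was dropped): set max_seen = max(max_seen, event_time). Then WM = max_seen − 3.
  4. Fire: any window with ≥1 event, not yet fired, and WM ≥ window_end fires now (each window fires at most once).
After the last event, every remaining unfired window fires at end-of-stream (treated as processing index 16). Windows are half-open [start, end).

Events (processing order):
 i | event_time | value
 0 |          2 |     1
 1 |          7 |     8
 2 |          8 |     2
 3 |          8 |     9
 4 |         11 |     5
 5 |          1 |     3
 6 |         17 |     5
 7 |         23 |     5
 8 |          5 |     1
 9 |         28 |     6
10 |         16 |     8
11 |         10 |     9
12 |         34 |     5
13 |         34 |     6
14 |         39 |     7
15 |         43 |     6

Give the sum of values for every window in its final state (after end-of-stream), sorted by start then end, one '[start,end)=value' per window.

i=0 t=2 v=1: → [0,11); WM=-1
i=1 t=7 v=8: → [0,11); WM=4
i=2 t=8 v=2: → [0,11); WM=5
i=3 t=8 v=9: → [0,11); WM=5
i=4 t=11 v=5: → [11,22); WM=8
i=5 t=1 v=3: DROP (t<8-2); WM=8
i=6 t=17 v=5: → [11,22); WM=14; [0,11) fires=20
i=7 t=23 v=5: → [22,33); WM=20
i=8 t=5 v=1: DROP (t<20-2); WM=20
i=9 t=28 v=6: → [22,33); WM=25; [11,22) fires=10
i=10 t=16 v=8: DROP (t<25-2); WM=25
i=11 t=10 v=9: DROP (t<25-2); WM=25
i=12 t=34 v=5: → [33,44); WM=31
i=13 t=34 v=6: → [33,44); WM=31
i=14 t=39 v=7: → [33,44); WM=36; [22,33) fires=11
i=15 t=43 v=6: → [33,44); WM=40

[0,11)=20 [11,22)=10 [22,33)=11 [33,44)=24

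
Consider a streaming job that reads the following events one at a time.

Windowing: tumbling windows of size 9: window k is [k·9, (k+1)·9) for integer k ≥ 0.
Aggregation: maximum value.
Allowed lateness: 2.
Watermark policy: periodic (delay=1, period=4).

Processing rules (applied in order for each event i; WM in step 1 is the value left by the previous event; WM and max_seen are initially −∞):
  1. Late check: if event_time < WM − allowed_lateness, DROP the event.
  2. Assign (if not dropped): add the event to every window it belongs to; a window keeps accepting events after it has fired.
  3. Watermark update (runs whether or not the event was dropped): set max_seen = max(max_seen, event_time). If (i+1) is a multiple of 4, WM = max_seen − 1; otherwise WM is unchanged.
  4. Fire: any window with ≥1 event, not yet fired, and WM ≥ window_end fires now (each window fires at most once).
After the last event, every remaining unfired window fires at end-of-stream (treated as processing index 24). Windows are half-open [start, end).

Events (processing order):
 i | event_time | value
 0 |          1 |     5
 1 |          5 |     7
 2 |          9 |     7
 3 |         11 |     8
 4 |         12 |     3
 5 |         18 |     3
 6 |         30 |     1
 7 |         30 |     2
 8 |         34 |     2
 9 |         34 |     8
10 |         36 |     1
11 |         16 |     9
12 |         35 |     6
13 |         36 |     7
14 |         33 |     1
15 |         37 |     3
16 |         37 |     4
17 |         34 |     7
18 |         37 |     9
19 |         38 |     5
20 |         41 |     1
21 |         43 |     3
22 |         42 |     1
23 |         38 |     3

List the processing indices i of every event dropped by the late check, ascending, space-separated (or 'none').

i=0 t=1 v=5: → [0,9); WM=−∞
i=1 t=5 v=7: → [0,9); WM=−∞
i=2 t=9 v=7: → [9,18); WM=−∞
i=3 t=11 v=8: → [9,18); WM=10; [0,9) fires=7
i=4 t=12 v=3: → [9,18); WM=10
i=5 t=18 v=3: → [18,27); WM=10
i=6 t=30 v=1: → [27,36); WM=10
i=7 t=30 v=2: → [27,36); WM=29; [9,18) fires=8 [18,27) fires=3
i=8 t=34 v=2: → [27,36); WM=29
i=9 t=34 v=8: → [27,36); WM=29
i=10 t=36 v=1: → [36,45); WM=29
i=11 t=16 v=9: DROP (t<29-2); WM=35
i=12 t=35 v=6: → [27,36); WM=35
i=13 t=36 v=7: → [36,45); WM=35
i=14 t=33 v=1: → [27,36); WM=35
i=15 t=37 v=3: → [36,45); WM=36; [27,36) fires=8
i=16 t=37 v=4: → [36,45); WM=36
i=17 t=34 v=7: → [27,36); WM=36
i=18 t=37 v=9: → [36,45); WM=36
i=19 t=38 v=5: → [36,45); WM=37
i=20 t=41 v=1: → [36,45); WM=37
i=21 t=43 v=3: → [36,45); WM=37
i=22 t=42 v=1: → [36,45); WM=37
i=23 t=38 v=3: → [36,45); WM=42

11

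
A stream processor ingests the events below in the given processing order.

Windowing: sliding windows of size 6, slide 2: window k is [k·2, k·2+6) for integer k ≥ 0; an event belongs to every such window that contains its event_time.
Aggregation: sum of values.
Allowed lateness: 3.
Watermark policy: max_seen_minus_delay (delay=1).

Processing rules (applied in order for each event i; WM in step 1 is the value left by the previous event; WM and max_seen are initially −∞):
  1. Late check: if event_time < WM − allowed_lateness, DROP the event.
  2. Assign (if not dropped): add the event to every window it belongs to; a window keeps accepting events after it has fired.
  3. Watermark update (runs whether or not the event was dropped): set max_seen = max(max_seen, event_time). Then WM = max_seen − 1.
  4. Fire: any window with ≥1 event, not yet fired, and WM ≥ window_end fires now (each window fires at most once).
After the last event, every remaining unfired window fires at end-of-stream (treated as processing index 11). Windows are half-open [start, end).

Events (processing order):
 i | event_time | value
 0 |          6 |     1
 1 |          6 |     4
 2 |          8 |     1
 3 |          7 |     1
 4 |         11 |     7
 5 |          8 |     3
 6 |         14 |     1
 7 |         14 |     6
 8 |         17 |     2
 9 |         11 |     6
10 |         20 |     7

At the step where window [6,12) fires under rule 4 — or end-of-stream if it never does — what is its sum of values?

17

i=0 t=6 v=1: → [6,12),[4,10),[2,8); WM=5
i=1 t=6 v=4: → [6,12),[4,10),[2,8); WM=5
i=2 t=8 v=1: → [8,14),[6,12),[4,10); WM=7
i=3 t=7 v=1: → [6,12),[4,10),[2,8); WM=7
i=4 t=11 v=7: → [10,16),[8,14),[6,12); WM=10; [2,8) fires=6 [4,10) fires=7
i=5 t=8 v=3: → [8,14),[6,12),[4,10); WM=10
i=6 t=14 v=1: → [14,20),[12,18),[10,16); WM=13; [6,12) fires=17
i=7 t=14 v=6: → [14,20),[12,18),[10,16); WM=13
i=8 t=17 v=2: → [16,22),[14,20),[12,18); WM=16; [8,14) fires=11 [10,16) fires=14
i=9 t=11 v=6: DROP (t<16-3); WM=16
i=10 t=20 v=7: → [20,26),[18,24),[16,22); WM=19; [12,18) fires=9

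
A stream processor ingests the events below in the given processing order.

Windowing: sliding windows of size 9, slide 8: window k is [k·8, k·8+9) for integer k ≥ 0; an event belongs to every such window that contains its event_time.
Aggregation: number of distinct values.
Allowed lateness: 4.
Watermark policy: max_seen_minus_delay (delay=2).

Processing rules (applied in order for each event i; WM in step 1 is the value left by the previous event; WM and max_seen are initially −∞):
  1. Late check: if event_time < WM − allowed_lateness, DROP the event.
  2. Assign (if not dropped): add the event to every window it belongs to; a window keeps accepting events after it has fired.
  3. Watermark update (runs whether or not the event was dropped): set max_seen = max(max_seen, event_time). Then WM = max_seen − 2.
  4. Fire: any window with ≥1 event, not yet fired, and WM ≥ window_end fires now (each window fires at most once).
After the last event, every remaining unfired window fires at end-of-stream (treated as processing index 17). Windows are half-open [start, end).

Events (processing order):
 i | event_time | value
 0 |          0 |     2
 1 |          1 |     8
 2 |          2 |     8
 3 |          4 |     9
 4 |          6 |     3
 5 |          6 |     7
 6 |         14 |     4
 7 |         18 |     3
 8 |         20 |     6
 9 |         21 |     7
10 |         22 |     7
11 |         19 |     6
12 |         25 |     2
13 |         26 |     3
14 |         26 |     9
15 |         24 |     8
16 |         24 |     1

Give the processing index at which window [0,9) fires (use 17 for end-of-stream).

i=0 t=0 v=2: → [0,9); WM=-2
i=1 t=1 v=8: → [0,9); WM=-1
i=2 t=2 v=8: → [0,9); WM=0
i=3 t=4 v=9: → [0,9); WM=2
i=4 t=6 v=3: → [0,9); WM=4
i=5 t=6 v=7: → [0,9); WM=4
i=6 t=14 v=4: → [8,17); WM=12; [0,9) fires=5
i=7 t=18 v=3: → [16,25); WM=16
i=8 t=20 v=6: → [16,25); WM=18; [8,17) fires=1
i=9 t=21 v=7: → [16,25); WM=19
i=10 t=22 v=7: → [16,25); WM=20
i=11 t=19 v=6: → [16,25); WM=20
i=12 t=25 v=2: → [24,33); WM=23
i=13 t=26 v=3: → [24,33); WM=24
i=14 t=26 v=9: → [24,33); WM=24
i=15 t=24 v=8: → [24,33),[16,25); WM=24
i=16 t=24 v=1: → [24,33),[16,25); WM=24

6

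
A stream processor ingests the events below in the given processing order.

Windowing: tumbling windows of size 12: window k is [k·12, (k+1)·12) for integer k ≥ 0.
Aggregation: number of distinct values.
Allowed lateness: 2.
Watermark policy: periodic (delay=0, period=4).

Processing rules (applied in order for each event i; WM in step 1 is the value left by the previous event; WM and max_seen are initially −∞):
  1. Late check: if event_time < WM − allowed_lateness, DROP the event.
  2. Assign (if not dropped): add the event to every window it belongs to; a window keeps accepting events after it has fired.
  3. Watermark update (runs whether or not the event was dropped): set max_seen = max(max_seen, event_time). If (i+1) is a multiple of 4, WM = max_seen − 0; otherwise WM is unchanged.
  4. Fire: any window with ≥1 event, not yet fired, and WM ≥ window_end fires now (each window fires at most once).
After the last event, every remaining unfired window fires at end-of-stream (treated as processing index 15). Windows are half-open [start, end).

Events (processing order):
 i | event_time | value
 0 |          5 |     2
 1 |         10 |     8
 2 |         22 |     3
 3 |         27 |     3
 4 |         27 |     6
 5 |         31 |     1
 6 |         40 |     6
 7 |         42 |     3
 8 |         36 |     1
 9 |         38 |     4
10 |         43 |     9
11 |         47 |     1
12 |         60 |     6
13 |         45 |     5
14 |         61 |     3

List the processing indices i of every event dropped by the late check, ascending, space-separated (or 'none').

8 9

i=0 t=5 v=2: → [0,12); WM=−∞
i=1 t=10 v=8: → [0,12); WM=−∞
i=2 t=22 v=3: → [12,24); WM=−∞
i=3 t=27 v=3: → [24,36); WM=27; [0,12) fires=2 [12,24) fires=1
i=4 t=27 v=6: → [24,36); WM=27
i=5 t=31 v=1: → [24,36); WM=27
i=6 t=40 v=6: → [36,48); WM=27
i=7 t=42 v=3: → [36,48); WM=42; [24,36) fires=3
i=8 t=36 v=1: DROP (t<42-2); WM=42
i=9 t=38 v=4: DROP (t<42-2); WM=42
i=10 t=43 v=9: → [36,48); WM=42
i=11 t=47 v=1: → [36,48); WM=47
i=12 t=60 v=6: → [60,72); WM=47
i=13 t=45 v=5: → [36,48); WM=47
i=14 t=61 v=3: → [60,72); WM=47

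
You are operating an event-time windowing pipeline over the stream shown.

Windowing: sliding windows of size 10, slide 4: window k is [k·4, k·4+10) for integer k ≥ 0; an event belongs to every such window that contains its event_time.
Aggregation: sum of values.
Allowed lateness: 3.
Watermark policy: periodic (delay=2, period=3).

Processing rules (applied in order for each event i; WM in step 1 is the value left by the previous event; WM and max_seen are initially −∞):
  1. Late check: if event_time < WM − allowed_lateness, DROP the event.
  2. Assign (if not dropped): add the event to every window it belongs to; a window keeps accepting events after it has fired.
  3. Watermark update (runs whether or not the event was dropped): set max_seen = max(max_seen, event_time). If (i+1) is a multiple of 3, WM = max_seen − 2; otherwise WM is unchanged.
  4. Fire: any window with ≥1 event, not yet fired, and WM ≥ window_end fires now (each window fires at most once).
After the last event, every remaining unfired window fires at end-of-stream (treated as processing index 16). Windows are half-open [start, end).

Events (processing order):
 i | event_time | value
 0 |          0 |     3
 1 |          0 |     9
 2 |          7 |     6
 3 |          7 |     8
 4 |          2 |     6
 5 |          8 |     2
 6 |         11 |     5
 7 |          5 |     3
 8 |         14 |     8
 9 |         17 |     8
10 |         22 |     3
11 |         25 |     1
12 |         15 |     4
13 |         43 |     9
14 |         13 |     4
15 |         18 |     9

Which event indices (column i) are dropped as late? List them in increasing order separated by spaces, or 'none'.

12 14 15

i=0 t=0 v=3: → [0,10); WM=−∞
i=1 t=0 v=9: → [0,10); WM=−∞
i=2 t=7 v=6: → [4,14),[0,10); WM=5
i=3 t=7 v=8: → [4,14),[0,10); WM=5
i=4 t=2 v=6: → [0,10); WM=5
i=5 t=8 v=2: → [8,18),[4,14),[0,10); WM=6
i=6 t=11 v=5: → [8,18),[4,14); WM=6
i=7 t=5 v=3: → [4,14),[0,10); WM=6
i=8 t=14 v=8: → [12,22),[8,18); WM=12; [0,10) fires=37
i=9 t=17 v=8: → [16,26),[12,22),[8,18); WM=12
i=10 t=22 v=3: → [20,30),[16,26); WM=12
i=11 t=25 v=1: → [24,34),[20,30),[16,26); WM=23; [4,14) fires=24 [8,18) fires=23 [12,22) fires=16
i=12 t=15 v=4: DROP (t<23-3); WM=23
i=13 t=43 v=9: → [40,50),[36,46); WM=23
i=14 t=13 v=4: DROP (t<23-3); WM=41; [16,26) fires=12 [20,30) fires=4 [24,34) fires=1
i=15 t=18 v=9: DROP (t<41-3); WM=41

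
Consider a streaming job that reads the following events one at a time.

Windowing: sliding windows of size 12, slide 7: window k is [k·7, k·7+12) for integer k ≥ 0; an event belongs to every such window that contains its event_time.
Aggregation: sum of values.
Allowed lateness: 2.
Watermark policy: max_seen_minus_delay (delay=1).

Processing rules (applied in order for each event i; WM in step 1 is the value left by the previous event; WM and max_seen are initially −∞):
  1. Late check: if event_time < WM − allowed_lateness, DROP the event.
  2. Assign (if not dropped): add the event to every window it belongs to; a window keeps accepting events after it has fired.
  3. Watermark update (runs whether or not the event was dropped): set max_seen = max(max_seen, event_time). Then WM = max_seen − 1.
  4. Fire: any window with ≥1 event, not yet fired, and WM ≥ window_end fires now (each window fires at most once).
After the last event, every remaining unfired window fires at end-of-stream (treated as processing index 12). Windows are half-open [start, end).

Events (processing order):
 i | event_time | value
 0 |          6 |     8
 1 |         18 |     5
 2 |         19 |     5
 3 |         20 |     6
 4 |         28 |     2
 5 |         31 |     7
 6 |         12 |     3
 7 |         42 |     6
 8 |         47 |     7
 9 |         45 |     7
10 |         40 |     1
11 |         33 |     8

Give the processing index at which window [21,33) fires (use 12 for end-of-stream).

i=0 t=6 v=8: → [0,12); WM=5
i=1 t=18 v=5: → [14,26),[7,19); WM=17; [0,12) fires=8
i=2 t=19 v=5: → [14,26); WM=18
i=3 t=20 v=6: → [14,26); WM=19; [7,19) fires=5
i=4 t=28 v=2: → [28,40),[21,33); WM=27; [14,26) fires=16
i=5 t=31 v=7: → [28,40),[21,33); WM=30
i=6 t=12 v=3: DROP (t<30-2); WM=30
i=7 t=42 v=6: → [42,54),[35,47); WM=41; [21,33) fires=9 [28,40) fires=9
i=8 t=47 v=7: → [42,54); WM=46
i=9 t=45 v=7: → [42,54),[35,47); WM=46
i=10 t=40 v=1: DROP (t<46-2); WM=46
i=11 t=33 v=8: DROP (t<46-2); WM=46

7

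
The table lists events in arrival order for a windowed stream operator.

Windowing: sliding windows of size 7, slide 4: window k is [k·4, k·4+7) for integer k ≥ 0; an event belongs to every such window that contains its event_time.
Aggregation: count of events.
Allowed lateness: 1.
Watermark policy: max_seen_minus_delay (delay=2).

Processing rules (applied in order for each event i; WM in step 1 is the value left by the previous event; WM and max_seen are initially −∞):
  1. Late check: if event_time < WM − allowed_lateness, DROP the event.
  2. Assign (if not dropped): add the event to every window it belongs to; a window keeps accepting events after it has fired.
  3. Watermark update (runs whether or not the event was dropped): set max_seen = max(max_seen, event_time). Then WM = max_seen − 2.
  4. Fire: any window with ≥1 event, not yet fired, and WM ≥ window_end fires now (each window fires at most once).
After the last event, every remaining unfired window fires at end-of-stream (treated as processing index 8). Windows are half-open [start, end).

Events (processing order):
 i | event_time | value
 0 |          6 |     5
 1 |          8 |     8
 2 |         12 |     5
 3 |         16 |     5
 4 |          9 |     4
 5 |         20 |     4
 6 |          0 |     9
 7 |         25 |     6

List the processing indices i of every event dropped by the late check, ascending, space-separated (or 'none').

i=0 t=6 v=5: → [4,11),[0,7); WM=4
i=1 t=8 v=8: → [8,15),[4,11); WM=6
i=2 t=12 v=5: → [12,19),[8,15); WM=10; [0,7) fires=1
i=3 t=16 v=5: → [16,23),[12,19); WM=14; [4,11) fires=2
i=4 t=9 v=4: DROP (t<14-1); WM=14
i=5 t=20 v=4: → [20,27),[16,23); WM=18; [8,15) fires=2
i=6 t=0 v=9: DROP (t<18-1); WM=18
i=7 t=25 v=6: → [24,31),[20,27); WM=23; [12,19) fires=2 [16,23) fires=2

4 6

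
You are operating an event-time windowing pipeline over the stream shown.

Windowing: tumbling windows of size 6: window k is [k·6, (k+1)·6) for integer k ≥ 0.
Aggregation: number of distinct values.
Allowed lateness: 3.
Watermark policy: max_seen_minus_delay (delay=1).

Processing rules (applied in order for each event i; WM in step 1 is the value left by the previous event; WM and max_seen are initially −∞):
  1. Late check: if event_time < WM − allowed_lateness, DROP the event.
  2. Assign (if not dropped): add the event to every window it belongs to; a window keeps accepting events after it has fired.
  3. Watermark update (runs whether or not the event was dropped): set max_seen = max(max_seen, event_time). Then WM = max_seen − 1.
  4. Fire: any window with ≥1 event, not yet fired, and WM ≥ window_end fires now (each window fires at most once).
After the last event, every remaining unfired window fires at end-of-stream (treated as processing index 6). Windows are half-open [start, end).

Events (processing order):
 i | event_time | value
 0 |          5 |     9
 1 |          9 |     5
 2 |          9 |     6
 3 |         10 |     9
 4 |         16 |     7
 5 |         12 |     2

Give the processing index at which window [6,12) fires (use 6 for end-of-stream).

i=0 t=5 v=9: → [0,6); WM=4
i=1 t=9 v=5: → [6,12); WM=8; [0,6) fires=1
i=2 t=9 v=6: → [6,12); WM=8
i=3 t=10 v=9: → [6,12); WM=9
i=4 t=16 v=7: → [12,18); WM=15; [6,12) fires=3
i=5 t=12 v=2: → [12,18); WM=15

4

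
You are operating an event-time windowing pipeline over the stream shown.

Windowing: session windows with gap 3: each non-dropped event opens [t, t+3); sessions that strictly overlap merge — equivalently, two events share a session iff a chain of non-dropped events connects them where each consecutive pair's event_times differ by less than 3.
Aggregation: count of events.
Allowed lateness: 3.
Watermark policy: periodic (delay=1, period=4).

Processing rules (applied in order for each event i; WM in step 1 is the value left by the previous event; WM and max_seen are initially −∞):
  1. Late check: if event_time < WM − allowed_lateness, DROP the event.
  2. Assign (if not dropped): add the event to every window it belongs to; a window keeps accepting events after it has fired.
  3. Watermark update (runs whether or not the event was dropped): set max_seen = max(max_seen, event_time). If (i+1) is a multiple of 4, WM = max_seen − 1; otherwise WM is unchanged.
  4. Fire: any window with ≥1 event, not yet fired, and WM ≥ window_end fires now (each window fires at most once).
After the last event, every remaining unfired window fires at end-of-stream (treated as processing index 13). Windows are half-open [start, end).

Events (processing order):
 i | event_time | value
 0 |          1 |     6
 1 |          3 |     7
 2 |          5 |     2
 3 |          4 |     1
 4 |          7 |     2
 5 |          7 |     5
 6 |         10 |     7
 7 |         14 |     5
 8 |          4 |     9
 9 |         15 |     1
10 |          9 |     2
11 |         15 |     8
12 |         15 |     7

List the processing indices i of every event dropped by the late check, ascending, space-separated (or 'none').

8 10

i=0 t=1 v=6: → [1,4); WM=−∞
i=1 t=3 v=7: → [1,6); WM=−∞
i=2 t=5 v=2: → [1,8); WM=−∞
i=3 t=4 v=1: → [1,8); WM=4
i=4 t=7 v=2: → [1,10); WM=4
i=5 t=7 v=5: → [1,10); WM=4
i=6 t=10 v=7: → [10,13); WM=4
i=7 t=14 v=5: → [14,17); WM=13
i=8 t=4 v=9: DROP (t<13-3); WM=13
i=9 t=15 v=1: → [14,18); WM=13
i=10 t=9 v=2: DROP (t<13-3); WM=13
i=11 t=15 v=8: → [14,18); WM=14
i=12 t=15 v=7: → [14,18); WM=14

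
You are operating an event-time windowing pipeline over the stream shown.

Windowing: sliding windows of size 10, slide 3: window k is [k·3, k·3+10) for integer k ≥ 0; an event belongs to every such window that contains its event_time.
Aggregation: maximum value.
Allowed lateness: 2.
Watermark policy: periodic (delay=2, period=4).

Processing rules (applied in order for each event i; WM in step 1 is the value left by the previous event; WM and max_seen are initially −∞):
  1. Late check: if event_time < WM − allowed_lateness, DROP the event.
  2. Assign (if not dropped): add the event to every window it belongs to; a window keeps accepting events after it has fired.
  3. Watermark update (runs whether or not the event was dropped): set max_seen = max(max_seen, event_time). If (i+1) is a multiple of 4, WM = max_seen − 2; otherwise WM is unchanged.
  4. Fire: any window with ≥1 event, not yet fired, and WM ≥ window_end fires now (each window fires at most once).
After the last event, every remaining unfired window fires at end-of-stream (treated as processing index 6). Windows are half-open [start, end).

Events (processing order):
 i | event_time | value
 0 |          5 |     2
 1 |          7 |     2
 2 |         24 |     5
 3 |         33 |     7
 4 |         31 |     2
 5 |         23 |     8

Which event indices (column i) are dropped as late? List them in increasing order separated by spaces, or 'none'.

5

i=0 t=5 v=2: → [3,13),[0,10); WM=−∞
i=1 t=7 v=2: → [6,16),[3,13),[0,10); WM=−∞
i=2 t=24 v=5: → [24,34),[21,31),[18,28),[15,25); WM=−∞
i=3 t=33 v=7: → [33,43),[30,40),[27,37),[24,34); WM=31; [0,10) fires=2 [3,13) fires=2 [6,16) fires=2 [15,25) fires=5 [18,28) fires=5 [21,31) fires=5
i=4 t=31 v=2: → [30,40),[27,37),[24,34); WM=31
i=5 t=23 v=8: DROP (t<31-2); WM=31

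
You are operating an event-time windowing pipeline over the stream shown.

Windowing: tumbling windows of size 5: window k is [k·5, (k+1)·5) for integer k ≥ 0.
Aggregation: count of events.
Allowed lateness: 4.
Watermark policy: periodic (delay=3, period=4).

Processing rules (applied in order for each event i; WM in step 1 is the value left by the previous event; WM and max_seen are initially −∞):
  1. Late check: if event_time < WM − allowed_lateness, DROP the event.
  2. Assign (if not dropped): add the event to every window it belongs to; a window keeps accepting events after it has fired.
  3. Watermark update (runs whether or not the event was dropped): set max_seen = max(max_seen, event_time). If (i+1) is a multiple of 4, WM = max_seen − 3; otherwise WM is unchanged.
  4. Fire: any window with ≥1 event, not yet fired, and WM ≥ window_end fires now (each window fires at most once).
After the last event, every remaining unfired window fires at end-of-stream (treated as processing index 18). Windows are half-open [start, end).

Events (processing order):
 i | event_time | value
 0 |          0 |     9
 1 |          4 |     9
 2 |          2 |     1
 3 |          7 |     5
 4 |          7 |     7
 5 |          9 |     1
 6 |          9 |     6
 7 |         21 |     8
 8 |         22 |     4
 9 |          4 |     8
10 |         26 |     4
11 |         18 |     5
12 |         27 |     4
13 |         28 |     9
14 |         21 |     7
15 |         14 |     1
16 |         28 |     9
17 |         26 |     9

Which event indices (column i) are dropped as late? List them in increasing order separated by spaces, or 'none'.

i=0 t=0 v=9: → [0,5); WM=−∞
i=1 t=4 v=9: → [0,5); WM=−∞
i=2 t=2 v=1: → [0,5); WM=−∞
i=3 t=7 v=5: → [5,10); WM=4
i=4 t=7 v=7: → [5,10); WM=4
i=5 t=9 v=1: → [5,10); WM=4
i=6 t=9 v=6: → [5,10); WM=4
i=7 t=21 v=8: → [20,25); WM=18; [0,5) fires=3 [5,10) fires=4
i=8 t=22 v=4: → [20,25); WM=18
i=9 t=4 v=8: DROP (t<18-4); WM=18
i=10 t=26 v=4: → [25,30); WM=18
i=11 t=18 v=5: → [15,20); WM=23; [15,20) fires=1
i=12 t=27 v=4: → [25,30); WM=23
i=13 t=28 v=9: → [25,30); WM=23
i=14 t=21 v=7: → [20,25); WM=23
i=15 t=14 v=1: DROP (t<23-4); WM=25; [20,25) fires=3
i=16 t=28 v=9: → [25,30); WM=25
i=17 t=26 v=9: → [25,30); WM=25

9 15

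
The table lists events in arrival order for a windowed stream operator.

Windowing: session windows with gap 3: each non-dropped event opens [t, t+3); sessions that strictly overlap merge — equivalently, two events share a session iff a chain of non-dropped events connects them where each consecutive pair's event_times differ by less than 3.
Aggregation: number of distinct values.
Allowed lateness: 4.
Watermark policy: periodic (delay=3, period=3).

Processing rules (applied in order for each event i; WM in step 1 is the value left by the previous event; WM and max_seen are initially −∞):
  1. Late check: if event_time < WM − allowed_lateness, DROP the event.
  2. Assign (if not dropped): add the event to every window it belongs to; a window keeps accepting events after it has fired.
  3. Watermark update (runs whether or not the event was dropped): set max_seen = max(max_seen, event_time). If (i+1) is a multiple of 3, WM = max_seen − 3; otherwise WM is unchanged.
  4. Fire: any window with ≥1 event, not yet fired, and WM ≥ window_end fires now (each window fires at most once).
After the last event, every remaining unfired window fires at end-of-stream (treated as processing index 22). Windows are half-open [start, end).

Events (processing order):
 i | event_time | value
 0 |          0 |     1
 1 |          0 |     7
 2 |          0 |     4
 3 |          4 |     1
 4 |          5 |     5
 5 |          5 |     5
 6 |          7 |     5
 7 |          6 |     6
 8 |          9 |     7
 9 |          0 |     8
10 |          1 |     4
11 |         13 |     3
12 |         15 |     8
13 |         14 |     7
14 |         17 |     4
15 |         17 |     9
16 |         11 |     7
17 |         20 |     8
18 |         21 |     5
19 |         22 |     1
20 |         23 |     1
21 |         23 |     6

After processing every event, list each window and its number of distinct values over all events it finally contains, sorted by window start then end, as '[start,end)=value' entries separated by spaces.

i=0 t=0 v=1: → [0,3); WM=−∞
i=1 t=0 v=7: → [0,3); WM=−∞
i=2 t=0 v=4: → [0,3); WM=-3
i=3 t=4 v=1: → [4,7); WM=-3
i=4 t=5 v=5: → [4,8); WM=-3
i=5 t=5 v=5: → [4,8); WM=2
i=6 t=7 v=5: → [4,10); WM=2
i=7 t=6 v=6: → [4,10); WM=2
i=8 t=9 v=7: → [4,12); WM=6
i=9 t=0 v=8: DROP (t<6-4); WM=6
i=10 t=1 v=4: DROP (t<6-4); WM=6
i=11 t=13 v=3: → [13,16); WM=10
i=12 t=15 v=8: → [13,18); WM=10
i=13 t=14 v=7: → [13,18); WM=10
i=14 t=17 v=4: → [13,20); WM=14
i=15 t=17 v=9: → [13,20); WM=14
i=16 t=11 v=7: → [4,20); WM=14
i=17 t=20 v=8: → [20,23); WM=17
i=18 t=21 v=5: → [20,24); WM=17
i=19 t=22 v=1: → [20,25); WM=17
i=20 t=23 v=1: → [20,26); WM=20
i=21 t=23 v=6: → [20,26); WM=20

[0,3)=3 [4,20)=8 [20,26)=4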